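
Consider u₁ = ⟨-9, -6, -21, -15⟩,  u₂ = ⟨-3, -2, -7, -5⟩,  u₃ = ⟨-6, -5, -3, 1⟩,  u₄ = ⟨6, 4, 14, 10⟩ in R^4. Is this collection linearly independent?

linearly dependent

The matrix [u₁|u₂|u₃|u₄] has determinant 0.
A zero determinant means the columns are linearly dependent.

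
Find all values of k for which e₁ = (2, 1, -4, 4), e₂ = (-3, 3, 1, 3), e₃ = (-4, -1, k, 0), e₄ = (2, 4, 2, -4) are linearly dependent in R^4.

Dependence holds iff the 4×4 matrix [e₁ e₂ e₃ e₄] is singular.
The determinant works out to 364 - 126*k.
This vanishes exactly when k = 26/9.

k = 26/9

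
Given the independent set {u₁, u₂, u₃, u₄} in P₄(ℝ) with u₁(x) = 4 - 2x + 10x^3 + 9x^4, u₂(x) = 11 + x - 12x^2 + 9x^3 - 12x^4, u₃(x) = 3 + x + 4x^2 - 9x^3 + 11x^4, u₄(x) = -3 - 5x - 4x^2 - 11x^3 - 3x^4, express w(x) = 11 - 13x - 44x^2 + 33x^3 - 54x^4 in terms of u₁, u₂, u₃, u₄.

Take coordinate vectors relative to {1, x, …, x^4}.
Set up the augmented matrix [u₁ | u₂ | u₃ | u₄ | w] and row-reduce.
The system has the unique solution (c₁, …, c₄) = (1, 2, -3, 2).

w = u₁ + 2u₂ - 3u₃ + 2u₄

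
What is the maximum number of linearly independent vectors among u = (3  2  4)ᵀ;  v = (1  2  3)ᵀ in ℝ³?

2

Form the matrix with u, v as columns and reduce.
Exactly 2 pivots survive; hence the rank is 2.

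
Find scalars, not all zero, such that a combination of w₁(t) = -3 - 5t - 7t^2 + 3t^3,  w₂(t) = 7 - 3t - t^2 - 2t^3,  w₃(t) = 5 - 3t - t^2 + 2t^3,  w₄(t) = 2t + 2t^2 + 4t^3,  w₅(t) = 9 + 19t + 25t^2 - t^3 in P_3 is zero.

Pass to coordinate vectors relative to the basis {1, t, …, t^3}.
Row-reduce the matrix with w₁, w₂, w₃, w₄, w₅ as columns; the null space gives the coefficients.
One solution (up to scaling) is (3, 0, 0, -2, 1).

3w₁ - 2w₄ + w₅ = 0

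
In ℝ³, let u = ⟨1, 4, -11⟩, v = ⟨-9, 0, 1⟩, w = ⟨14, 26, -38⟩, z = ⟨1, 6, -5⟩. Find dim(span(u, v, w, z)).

dim = 3

Form the matrix with u, v, w, z as columns and reduce.
Reduction leaves 3 leading entries, giving rank 3.
(With 4 elements in a 3-dimensional space the rank is at most 3.)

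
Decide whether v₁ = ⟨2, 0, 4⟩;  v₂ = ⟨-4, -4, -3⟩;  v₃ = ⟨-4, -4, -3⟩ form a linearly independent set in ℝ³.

Two of the vectors are equal, giving an immediate dependence.

linearly dependent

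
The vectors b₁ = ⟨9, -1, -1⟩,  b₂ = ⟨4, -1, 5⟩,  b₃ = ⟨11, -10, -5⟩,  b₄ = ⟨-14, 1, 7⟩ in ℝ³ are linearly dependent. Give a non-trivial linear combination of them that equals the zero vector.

2b₁ - b₂ + b₄ = 0

Set up α₁b₁ + … + α₄b₄ = 0 and solve the homogeneous system.
One solution (up to scaling) is (2, -1, 0, 1).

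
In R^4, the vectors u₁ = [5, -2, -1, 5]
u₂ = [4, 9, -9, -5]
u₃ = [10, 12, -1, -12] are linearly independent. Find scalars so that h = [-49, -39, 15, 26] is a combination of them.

Solve the system with u₁, u₂, u₃ as columns and h as the right-hand side.
The system has the unique solution (α₁, α₂, α₃) = (-3, -1, -3).

h = -3u₁ - u₂ - 3u₃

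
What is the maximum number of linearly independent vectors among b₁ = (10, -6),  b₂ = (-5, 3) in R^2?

Row-reduce the 2×2 matrix with these as rows.
Exactly 1 pivot survives; hence the rank is 1.

1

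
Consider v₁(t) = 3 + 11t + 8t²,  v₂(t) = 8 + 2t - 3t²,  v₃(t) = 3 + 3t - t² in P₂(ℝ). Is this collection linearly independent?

linearly independent

Take coordinates with respect to the standard basis {1, t, t²}.
Row-reduce the matrix whose columns are v₁, v₂, v₃.
The reduction yields 3 nonzero rows, so the rank is 3.
Since rank = 3 (the number of vectors), the set is linearly independent.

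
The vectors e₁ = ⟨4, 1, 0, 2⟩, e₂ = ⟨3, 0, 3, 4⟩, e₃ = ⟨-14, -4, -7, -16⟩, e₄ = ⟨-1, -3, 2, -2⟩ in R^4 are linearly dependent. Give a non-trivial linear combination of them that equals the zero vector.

e₁ + 3e₂ + e₃ - e₄ = 0

Solve the homogeneous system with e₁, e₂, e₃, e₄ as columns by row-reducing the coefficient matrix.
One solution (up to scaling) is (1, 3, 1, -1).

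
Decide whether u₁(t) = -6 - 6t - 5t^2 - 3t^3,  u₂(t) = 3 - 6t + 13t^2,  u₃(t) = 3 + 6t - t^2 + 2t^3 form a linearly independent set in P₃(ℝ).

linearly dependent

Write each element as a coordinate vector in ℝ⁴ using {1, t, …, t^3}.
Place the vectors as rows of a 3×4 matrix and reduce to echelon form.
The reduction yields 2 nonzero rows, so the rank is 2.
Since rank 2 < 3, the set is linearly dependent.
Indeed 2u₁ + u₂ + 3u₃ = 0.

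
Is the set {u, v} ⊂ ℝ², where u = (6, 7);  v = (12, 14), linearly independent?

Form the 2×2 matrix with these as columns; its determinant is 0.
A zero determinant means the columns are linearly dependent.

linearly dependent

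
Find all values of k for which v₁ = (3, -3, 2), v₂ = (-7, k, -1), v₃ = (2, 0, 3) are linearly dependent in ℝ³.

k = 57/5

The set is linearly dependent precisely when det[v₁; v₂; v₃] = 0.
The determinant works out to 5*k - 57.
Setting this to zero gives k = 57/5.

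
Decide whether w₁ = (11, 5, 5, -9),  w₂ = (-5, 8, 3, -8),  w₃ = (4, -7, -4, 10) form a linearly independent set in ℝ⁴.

Place the vectors as rows of a 3×4 matrix and reduce to echelon form.
The reduction yields 3 nonzero rows, so the rank is 3.
Since rank = 3 (the number of vectors), the set is linearly independent.

linearly independent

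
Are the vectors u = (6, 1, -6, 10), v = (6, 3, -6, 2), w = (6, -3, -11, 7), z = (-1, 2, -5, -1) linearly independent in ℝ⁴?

linearly independent

Row-reduce the matrix whose columns are u, v, w, z.
The reduction yields 4 nonzero rows, so the rank is 4.
Since rank = 4 (the number of vectors), the set is linearly independent.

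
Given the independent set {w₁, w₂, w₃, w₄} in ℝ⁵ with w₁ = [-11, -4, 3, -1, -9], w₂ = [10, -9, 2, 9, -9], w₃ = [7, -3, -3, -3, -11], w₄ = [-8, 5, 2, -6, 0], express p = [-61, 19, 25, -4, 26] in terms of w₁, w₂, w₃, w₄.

p = w₁ + w₂ - 4w₃ + 4w₄

Solve the system with w₁, w₂, w₃, w₄ as columns and p as the right-hand side.
The system has the unique solution (c₁, …, c₄) = (1, 1, -4, 4).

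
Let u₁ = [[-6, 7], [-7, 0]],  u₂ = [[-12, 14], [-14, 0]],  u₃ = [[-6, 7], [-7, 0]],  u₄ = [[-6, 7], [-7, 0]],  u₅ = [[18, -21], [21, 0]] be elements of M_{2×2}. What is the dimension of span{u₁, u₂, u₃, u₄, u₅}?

1

Use coordinates relative to {E₁₁, E₁₂, E₂₁, E₂₂}.
Form the matrix with u₁, u₂, u₃, u₄, u₅ as columns and reduce.
The echelon form has 1 nonzero row, so the rank is 1.
(With 5 elements in a 4-dimensional space the rank is at most 4.)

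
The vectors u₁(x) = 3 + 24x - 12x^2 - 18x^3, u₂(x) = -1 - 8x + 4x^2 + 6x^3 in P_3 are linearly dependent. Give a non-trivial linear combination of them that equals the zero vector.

Pass to coordinate vectors relative to the basis {1, x, …, x^3}.
Solve the homogeneous system with u₁, u₂ as columns by row-reducing the coefficient matrix.
The free variable yields coefficients (1, 3) (any nonzero multiple also works).

u₁ + 3u₂ = 0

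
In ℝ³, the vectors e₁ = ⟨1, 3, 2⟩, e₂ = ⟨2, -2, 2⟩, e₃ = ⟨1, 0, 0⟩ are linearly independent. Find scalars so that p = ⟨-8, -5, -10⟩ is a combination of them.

p = -3e₁ - 2e₂ - e₃

Set up the augmented matrix [e₁ | e₂ | e₃ | p] and row-reduce.
Back-substitution yields (α₁, α₂, α₃) = (-3, -2, -1).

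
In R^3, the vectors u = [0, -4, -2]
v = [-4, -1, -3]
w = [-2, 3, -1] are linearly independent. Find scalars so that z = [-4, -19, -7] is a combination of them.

z = u + 3v - 4w

Write z = c₁u + … + c₃w and equate components.
Back-substitution yields (c₁, c₂, c₃) = (1, 3, -4).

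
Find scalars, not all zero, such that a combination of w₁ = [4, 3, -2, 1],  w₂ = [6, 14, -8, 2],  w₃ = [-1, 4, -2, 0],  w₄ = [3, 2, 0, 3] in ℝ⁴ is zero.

Row-reduce the matrix with w₁, w₂, w₃, w₄ as columns; the null space gives the coefficients.
The free variable yields coefficients (2, -1, 2, 0) (any nonzero multiple also works).

2w₁ - w₂ + 2w₃ = 0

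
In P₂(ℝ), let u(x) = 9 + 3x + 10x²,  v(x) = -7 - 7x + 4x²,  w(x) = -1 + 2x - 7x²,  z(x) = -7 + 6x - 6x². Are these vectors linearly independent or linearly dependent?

linearly dependent

Write each element as a coordinate vector in ℝ³ using {1, x, x²}.
There are 4 vectors in a 3-dimensional space, so they cannot be linearly independent.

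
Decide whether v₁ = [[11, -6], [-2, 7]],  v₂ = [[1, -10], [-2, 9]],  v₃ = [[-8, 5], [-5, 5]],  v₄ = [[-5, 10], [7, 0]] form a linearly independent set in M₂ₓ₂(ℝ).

Take coordinates with respect to the standard basis {E₁₁, E₁₂, E₂₁, E₂₂}.
Place the vectors as rows of a 4×4 matrix and reduce to echelon form.
The reduction yields 4 nonzero rows, so the rank is 4.
Since rank = 4 (the number of vectors), the set is linearly independent.

linearly independent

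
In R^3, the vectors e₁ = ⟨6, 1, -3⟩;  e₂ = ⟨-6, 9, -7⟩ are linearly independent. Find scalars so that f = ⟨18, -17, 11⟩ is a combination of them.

Since e₁, e₂ are independent, the coefficients expressing f are uniquely determined by a linear system.
The system has the unique solution (c₁, c₂) = (1, -2).

f = e₁ - 2e₂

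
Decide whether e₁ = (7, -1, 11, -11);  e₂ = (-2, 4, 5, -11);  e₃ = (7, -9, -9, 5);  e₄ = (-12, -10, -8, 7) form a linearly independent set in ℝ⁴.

linearly independent

Place the vectors as rows of a 4×4 matrix and reduce to echelon form.
The reduction yields 4 nonzero rows, so the rank is 4.
Since rank = 4 (the number of vectors), the set is linearly independent.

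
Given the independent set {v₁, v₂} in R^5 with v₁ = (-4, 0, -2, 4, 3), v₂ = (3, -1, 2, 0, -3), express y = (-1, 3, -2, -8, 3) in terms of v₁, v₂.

Write y = c₁v₁ + c₂v₂ and equate components.
The system has the unique solution (c₁, c₂) = (-2, -3).

y = -2v₁ - 3v₂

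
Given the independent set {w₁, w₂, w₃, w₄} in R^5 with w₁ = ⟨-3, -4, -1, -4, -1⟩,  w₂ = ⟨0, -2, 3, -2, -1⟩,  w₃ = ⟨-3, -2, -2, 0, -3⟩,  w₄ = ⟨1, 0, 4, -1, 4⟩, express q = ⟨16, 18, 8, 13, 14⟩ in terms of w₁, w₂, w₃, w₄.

Since w₁, w₂, w₃, w₄ are independent, the coefficients expressing q are uniquely determined by a linear system.
Row-reducing the augmented matrix gives the unique coefficients (c₁, …, c₄) = (-3, -1, -2, 1).

q = -3w₁ - w₂ - 2w₃ + w₄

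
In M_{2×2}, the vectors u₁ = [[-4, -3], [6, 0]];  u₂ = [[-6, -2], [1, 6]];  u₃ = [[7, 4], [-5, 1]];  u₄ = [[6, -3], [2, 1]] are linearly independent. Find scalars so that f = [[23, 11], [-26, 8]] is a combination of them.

Take coordinate vectors relative to {E₁₁, E₁₂, E₂₁, E₂₂}.
Write f = a₁u₁ + … + a₄u₄ and equate components.
Back-substitution yields (a₁, …, a₄) = (-4, 1, 1, 1).

f = -4u₁ + u₂ + u₃ + u₄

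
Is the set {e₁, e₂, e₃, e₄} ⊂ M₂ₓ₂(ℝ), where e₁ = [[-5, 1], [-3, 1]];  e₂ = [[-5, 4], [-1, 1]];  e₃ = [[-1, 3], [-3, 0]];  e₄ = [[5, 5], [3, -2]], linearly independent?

Take coordinates with respect to the standard basis {E₁₁, E₁₂, E₂₁, E₂₂}.
Form the 4×4 matrix with these as columns; its determinant is -52.
A nonzero determinant means the columns are linearly independent.

linearly independent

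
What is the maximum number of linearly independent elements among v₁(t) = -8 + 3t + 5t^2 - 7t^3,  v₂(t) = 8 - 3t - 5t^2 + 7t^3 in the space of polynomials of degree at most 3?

1

Pass to coordinate vectors with respect to the basis {1, t, …, t^3}.
Put the 4×2 matrix [v₁|v₂] into echelon form.
There is 1 pivot column, so rank = 1.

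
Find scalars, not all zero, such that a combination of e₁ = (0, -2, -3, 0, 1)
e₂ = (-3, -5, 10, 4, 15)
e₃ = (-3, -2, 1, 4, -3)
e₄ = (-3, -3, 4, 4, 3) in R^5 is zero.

e₂ + 2e₃ - 3e₄ = 0

Write the vectors as columns of a matrix and find a nonzero vector in its null space.
The free variable yields coefficients (0, 1, 2, -3) (any nonzero multiple also works).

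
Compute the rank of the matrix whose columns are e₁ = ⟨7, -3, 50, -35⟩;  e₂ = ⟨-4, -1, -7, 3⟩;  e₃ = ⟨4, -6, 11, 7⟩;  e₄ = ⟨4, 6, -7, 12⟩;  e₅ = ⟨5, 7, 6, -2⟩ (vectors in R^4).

Row-reduce the 5×4 matrix with these as rows.
The echelon form has 4 nonzero rows, so the rank is 4.
(With 5 elements in a 4-dimensional space the rank is at most 4.)

4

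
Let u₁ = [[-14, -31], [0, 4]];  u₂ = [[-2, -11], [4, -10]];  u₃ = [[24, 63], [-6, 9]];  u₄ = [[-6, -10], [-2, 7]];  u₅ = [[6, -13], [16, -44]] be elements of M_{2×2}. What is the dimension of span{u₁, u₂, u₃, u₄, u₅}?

2

Use coordinates relative to {E₁₁, E₁₂, E₂₁, E₂₂}.
Row-reduce the 5×4 matrix with these as rows.
Exactly 2 pivots survive; hence the rank is 2.
(With 5 elements in a 4-dimensional space the rank is at most 4.)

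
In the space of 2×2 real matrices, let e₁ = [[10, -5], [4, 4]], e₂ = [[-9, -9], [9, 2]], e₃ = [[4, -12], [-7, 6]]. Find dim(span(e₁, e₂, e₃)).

Represent each element by its coordinate vector in ℝ⁴.
Form the matrix with e₁, e₂, e₃ as columns and reduce.
The echelon form has 3 nonzero rows, so the rank is 3.

3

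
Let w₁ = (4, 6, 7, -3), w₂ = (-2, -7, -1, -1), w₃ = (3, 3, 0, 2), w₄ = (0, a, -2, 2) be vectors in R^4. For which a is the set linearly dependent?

a = 16/5

Dependence holds iff the 4×4 matrix [w₁ w₂ w₃ w₄] is singular.
Expanding, det = 32 - 10*a.
Solving 32 - 10*a = 0 yields a = 16/5.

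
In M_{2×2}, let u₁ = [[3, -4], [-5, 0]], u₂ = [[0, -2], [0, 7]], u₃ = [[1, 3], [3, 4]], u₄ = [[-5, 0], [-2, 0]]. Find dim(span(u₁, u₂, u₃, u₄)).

Represent each element by its coordinate vector in ℝ⁴.
Form the matrix with u₁, u₂, u₃, u₄ as columns and reduce.
Exactly 4 pivots survive; hence the rank is 4.

4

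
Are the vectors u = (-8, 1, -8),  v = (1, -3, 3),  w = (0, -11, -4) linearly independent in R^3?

linearly independent

Form the 3×3 matrix with these as columns; its determinant is -268.
A nonzero determinant means the columns are linearly independent.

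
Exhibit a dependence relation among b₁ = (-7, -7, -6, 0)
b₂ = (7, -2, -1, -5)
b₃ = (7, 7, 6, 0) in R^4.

b₁ + b₃ = 0

Row-reduce the matrix with b₁, b₂, b₃ as columns; the null space gives the coefficients.
A generator of the null space is (1, 0, 1).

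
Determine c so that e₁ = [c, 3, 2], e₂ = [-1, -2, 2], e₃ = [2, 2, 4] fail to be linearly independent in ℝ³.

c = 7/3

The set is linearly dependent precisely when det[e₁; e₂; e₃] = 0.
The determinant works out to 28 - 12*c.
Setting this to zero gives c = 7/3.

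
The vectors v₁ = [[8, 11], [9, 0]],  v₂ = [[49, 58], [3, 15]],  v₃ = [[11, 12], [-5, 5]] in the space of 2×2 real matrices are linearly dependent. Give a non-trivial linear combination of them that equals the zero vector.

2v₁ - v₂ + 3v₃ = 0

Write each element as a vector in ℝ⁴ using {E₁₁, E₁₂, E₂₁, E₂₂}.
Set up α₁v₁ + … + α₃v₃ = 0 and solve the homogeneous system.
One solution (up to scaling) is (2, -1, 3).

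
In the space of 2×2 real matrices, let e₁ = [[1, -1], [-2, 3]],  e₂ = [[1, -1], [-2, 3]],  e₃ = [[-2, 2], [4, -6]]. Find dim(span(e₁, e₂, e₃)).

1

Pass to coordinate vectors with respect to the basis {E₁₁, E₁₂, E₂₁, E₂₂}.
Row-reduce the 3×4 matrix with these as rows.
The echelon form has 1 nonzero row, so the rank is 1.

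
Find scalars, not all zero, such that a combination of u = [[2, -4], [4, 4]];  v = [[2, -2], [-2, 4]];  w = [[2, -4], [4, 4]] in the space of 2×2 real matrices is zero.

u - w = 0

Take coordinates with respect to {E₁₁, E₁₂, E₂₁, E₂₂}.
Set up α₁u + … + α₃w = 0 and solve the homogeneous system.
The free variable yields coefficients (1, 0, -1) (any nonzero multiple also works).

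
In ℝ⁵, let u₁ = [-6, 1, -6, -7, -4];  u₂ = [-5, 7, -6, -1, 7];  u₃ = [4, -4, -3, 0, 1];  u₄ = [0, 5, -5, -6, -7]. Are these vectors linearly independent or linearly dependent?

Place the vectors as rows of a 4×5 matrix and reduce to echelon form.
The reduction yields 4 nonzero rows, so the rank is 4.
Since rank = 4 (the number of vectors), the set is linearly independent.

linearly independent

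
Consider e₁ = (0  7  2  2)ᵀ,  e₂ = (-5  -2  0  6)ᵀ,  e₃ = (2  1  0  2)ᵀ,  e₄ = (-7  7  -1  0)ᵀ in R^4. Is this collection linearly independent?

linearly independent

Place the vectors as rows of a 4×4 matrix and reduce to echelon form.
The reduction yields 4 nonzero rows, so the rank is 4.
Since rank = 4 (the number of vectors), the set is linearly independent.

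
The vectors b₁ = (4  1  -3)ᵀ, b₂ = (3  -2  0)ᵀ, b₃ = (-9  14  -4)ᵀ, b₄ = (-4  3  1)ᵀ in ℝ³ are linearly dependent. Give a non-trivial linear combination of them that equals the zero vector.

Row-reduce the matrix with b₁, b₂, b₃, b₄ as columns; the null space gives the coefficients.
The free variable yields coefficients (2, -3, -1, 2) (any nonzero multiple also works).

2b₁ - 3b₂ - b₃ + 2b₄ = 0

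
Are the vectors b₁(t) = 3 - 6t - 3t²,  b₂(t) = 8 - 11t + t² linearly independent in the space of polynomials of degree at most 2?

linearly independent

Write each element as a coordinate vector in ℝ³ using {1, t, t²}.
Place the vectors as rows of a 2×3 matrix and reduce to echelon form.
The reduction yields 2 nonzero rows, so the rank is 2.
Since rank = 2 (the number of vectors), the set is linearly independent.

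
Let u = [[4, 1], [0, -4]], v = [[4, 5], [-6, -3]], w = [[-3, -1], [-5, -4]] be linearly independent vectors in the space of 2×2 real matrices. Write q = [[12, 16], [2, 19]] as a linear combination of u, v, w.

Take coordinate vectors relative to {E₁₁, E₁₂, E₂₁, E₂₂}.
Solve the system with u, v, w as columns and q as the right-hand side.
Back-substitution yields (α₁, α₂, α₃) = (-3, 3, -4).

q = -3u + 3v - 4w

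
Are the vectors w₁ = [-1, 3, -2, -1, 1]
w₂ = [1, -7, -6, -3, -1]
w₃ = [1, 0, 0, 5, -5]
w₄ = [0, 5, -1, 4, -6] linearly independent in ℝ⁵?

Place the vectors as rows of a 4×5 matrix and reduce to echelon form.
The reduction yields 4 nonzero rows, so the rank is 4.
Since rank = 4 (the number of vectors), the set is linearly independent.

linearly independent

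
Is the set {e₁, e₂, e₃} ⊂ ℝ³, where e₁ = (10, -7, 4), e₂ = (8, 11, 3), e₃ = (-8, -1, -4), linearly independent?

linearly independent

The matrix [e₁|e₂|e₃] has determinant -146.
A nonzero determinant means the columns are linearly independent.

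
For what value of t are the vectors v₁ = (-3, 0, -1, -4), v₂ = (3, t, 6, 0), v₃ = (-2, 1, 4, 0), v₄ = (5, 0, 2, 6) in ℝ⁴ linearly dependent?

The set is linearly dependent precisely when det[v₁; v₂; v₃; v₄] = 0.
Expanding, det = 12*t - 6.
This vanishes exactly when t = 1/2.

t = 1/2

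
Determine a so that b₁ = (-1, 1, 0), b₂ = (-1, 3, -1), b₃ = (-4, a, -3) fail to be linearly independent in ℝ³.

a = 10

The vectors are dependent exactly when the determinant of the matrix with rows b₁, b₂, b₃ vanishes.
The determinant works out to 10 - a.
Setting this to zero gives a = 10.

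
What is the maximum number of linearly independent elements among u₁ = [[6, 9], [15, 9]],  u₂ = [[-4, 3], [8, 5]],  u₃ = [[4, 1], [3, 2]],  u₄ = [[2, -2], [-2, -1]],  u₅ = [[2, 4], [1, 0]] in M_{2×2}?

3

Use coordinates relative to {E₁₁, E₁₂, E₂₁, E₂₂}.
Form the matrix with u₁, u₂, u₃, u₄, u₅ as columns and reduce.
Reduction leaves 3 leading entries, giving rank 3.
(With 5 elements in a 4-dimensional space the rank is at most 4.)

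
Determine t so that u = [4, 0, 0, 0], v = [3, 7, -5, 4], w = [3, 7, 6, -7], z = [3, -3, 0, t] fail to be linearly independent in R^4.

The vectors are dependent exactly when the determinant of the matrix with rows u, v, w, z vanishes.
The determinant works out to 308*t - 132.
Solving 308*t - 132 = 0 yields t = 3/7.

t = 3/7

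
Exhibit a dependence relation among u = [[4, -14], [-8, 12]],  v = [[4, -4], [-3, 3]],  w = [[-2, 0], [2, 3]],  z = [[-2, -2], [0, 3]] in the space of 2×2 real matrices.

Write each element as a vector in ℝ⁴ using {E₁₁, E₁₂, E₂₁, E₂₂}.
Row-reduce the matrix with u, v, w, z as columns; the null space gives the coefficients.
One solution (up to scaling) is (1, -2, 1, -3).

u - 2v + w - 3z = 0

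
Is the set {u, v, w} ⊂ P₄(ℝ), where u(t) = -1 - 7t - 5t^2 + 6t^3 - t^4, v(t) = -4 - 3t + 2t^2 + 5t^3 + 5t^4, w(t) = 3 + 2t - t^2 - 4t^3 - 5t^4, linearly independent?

Take coordinates with respect to the standard basis {1, t, …, t^4}.
Place the vectors as rows of a 3×5 matrix and reduce to echelon form.
The reduction yields 3 nonzero rows, so the rank is 3.
Since rank = 3 (the number of vectors), the set is linearly independent.

linearly independent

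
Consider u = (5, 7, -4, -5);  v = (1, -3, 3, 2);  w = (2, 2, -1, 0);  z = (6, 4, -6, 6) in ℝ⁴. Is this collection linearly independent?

linearly independent

Form the 4×4 matrix with these as columns; its determinant is -142.
A nonzero determinant means the columns are linearly independent.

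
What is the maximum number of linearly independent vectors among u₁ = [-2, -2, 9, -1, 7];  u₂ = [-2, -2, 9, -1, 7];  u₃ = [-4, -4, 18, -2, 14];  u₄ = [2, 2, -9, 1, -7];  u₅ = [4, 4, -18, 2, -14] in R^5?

Form the matrix with u₁, u₂, u₃, u₄, u₅ as columns and reduce.
There is 1 pivot column, so rank = 1.

1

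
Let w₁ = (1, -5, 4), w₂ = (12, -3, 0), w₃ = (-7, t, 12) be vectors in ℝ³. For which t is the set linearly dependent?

Place the vectors as rows of a 3×3 matrix; dependence ⇔ determinant zero.
Cofactor expansion gives det = 48*t + 600.
Solving 48*t + 600 = 0 yields t = -25/2.

t = -25/2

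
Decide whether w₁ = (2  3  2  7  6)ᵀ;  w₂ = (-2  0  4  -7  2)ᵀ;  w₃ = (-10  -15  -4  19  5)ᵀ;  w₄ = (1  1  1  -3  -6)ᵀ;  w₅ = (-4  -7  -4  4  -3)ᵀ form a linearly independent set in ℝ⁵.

The matrix [w₁|w₂|w₃|w₄|w₅] has determinant 0.
A zero determinant means the columns are linearly dependent.

linearly dependent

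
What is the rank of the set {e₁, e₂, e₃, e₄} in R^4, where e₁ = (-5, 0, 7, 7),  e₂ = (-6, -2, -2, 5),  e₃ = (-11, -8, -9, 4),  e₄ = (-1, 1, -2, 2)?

rank 3

Put the 4×4 matrix [e₁|e₂|e₃|e₄] into echelon form.
The echelon form has 3 nonzero rows, so the rank is 3.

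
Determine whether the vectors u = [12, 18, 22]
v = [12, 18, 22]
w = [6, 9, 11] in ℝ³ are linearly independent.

The matrix [u|v|w] has determinant 0.
A zero determinant means the columns are linearly dependent.
Indeed u - v = 0.

linearly dependent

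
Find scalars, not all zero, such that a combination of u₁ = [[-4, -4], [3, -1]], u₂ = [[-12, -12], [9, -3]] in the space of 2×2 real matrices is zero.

3u₁ - u₂ = 0

Write each element as a vector in ℝ⁴ using {E₁₁, E₁₂, E₂₁, E₂₂}.
Write the vectors as columns of a matrix and find a nonzero vector in its null space.
A generator of the null space is (3, -1).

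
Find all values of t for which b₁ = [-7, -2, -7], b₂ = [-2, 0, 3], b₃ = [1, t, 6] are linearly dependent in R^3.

t = 6/7

The vectors are dependent exactly when the determinant of the matrix with rows b₁, b₂, b₃ vanishes.
Expanding, det = 35*t - 30.
Setting this to zero gives t = 6/7.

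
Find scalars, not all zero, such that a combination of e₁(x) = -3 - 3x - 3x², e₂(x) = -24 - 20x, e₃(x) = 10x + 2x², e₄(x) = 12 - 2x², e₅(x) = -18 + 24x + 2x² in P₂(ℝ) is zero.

Write each element as a vector in ℝ³ using {1, x, x²}.
Write the vectors as columns of a matrix and find a nonzero vector in its null space.
One solution (up to scaling) is (0, 1, 2, 2, 0).

e₂ + 2e₃ + 2e₄ = 0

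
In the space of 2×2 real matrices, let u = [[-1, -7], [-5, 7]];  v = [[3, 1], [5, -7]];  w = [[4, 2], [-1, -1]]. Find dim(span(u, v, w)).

Use coordinates relative to {E₁₁, E₁₂, E₂₁, E₂₂}.
Put the 4×3 matrix [u|v|w] into echelon form.
The echelon form has 3 nonzero rows, so the rank is 3.

3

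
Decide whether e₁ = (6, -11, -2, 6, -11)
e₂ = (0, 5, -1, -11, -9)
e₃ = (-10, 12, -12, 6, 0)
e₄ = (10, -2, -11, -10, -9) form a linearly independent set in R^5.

Row-reduce the matrix whose columns are e₁, e₂, e₃, e₄.
The reduction yields 4 nonzero rows, so the rank is 4.
Since rank = 4 (the number of vectors), the set is linearly independent.

linearly independent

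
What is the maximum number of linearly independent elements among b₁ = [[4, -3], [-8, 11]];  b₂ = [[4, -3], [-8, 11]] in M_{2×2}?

1

Represent each element by its coordinate vector in ℝ⁴.
Put the 4×2 matrix [b₁|b₂] into echelon form.
Exactly 1 pivot survives; hence the rank is 1.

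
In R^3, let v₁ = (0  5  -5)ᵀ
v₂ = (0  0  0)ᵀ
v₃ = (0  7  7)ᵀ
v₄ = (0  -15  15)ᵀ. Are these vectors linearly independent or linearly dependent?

There are 4 vectors in a 3-dimensional space, so they cannot be linearly independent.

linearly dependent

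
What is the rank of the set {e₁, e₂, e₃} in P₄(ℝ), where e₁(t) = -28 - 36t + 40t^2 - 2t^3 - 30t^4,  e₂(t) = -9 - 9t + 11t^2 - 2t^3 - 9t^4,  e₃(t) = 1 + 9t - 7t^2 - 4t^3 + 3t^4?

2

Represent each element by its coordinate vector in ℝ⁵.
Row-reduce the 3×5 matrix with these as rows.
Reduction leaves 2 leading entries, giving rank 2.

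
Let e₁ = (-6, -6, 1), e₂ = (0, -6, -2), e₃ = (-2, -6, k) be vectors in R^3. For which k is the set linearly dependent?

The vectors are dependent exactly when the determinant of the matrix with rows e₁, e₂, e₃ vanishes.
The determinant works out to 36*k + 36.
Solving 36*k + 36 = 0 yields k = -1.

k = -1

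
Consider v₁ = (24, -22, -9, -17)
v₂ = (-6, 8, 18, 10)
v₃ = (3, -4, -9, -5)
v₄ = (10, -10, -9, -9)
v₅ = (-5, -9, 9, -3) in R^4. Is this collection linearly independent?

linearly dependent

There are 5 vectors in a 4-dimensional space, so they cannot be linearly independent.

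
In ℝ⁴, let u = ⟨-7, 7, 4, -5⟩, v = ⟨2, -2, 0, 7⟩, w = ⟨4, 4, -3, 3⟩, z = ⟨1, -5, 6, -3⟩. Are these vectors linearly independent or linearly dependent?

Row-reduce the matrix whose columns are u, v, w, z.
The reduction yields 4 nonzero rows, so the rank is 4.
Since rank = 4 (the number of vectors), the set is linearly independent.

linearly independent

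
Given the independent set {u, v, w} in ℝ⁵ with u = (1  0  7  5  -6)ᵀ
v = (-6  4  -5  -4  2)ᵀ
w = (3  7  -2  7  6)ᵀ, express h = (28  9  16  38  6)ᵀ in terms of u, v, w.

h = u - 3v + 3w

Write h = c₁u + … + c₃w and equate components.
Row-reducing the augmented matrix gives the unique coefficients (c₁, c₂, c₃) = (1, -3, 3).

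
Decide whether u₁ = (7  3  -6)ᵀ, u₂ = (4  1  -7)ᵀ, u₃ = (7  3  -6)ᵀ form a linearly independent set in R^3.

linearly dependent

Two of the vectors are equal, giving an immediate dependence.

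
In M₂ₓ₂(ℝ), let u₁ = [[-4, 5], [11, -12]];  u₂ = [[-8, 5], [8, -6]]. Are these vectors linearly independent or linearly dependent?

linearly independent

Take coordinates with respect to the standard basis {E₁₁, E₁₂, E₂₁, E₂₂}.
Row-reduce the matrix whose columns are u₁, u₂.
The reduction yields 2 nonzero rows, so the rank is 2.
Since rank = 2 (the number of vectors), the set is linearly independent.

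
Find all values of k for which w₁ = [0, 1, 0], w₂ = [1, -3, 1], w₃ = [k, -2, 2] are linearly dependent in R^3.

Place the vectors as rows of a 3×3 matrix; dependence ⇔ determinant zero.
Expanding, det = k - 2.
This vanishes exactly when k = 2.

k = 2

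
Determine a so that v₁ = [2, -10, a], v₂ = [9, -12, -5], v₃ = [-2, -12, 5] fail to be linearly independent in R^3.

a = 5/6

Dependence holds iff the 3×3 matrix [v₁ v₂ v₃] is singular.
Expanding, det = 110 - 132*a.
Solving 110 - 132*a = 0 yields a = 5/6.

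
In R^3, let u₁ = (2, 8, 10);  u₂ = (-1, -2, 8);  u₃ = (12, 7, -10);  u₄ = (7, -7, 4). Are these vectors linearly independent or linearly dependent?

There are 4 vectors in a 3-dimensional space, so they cannot be linearly independent.

linearly dependent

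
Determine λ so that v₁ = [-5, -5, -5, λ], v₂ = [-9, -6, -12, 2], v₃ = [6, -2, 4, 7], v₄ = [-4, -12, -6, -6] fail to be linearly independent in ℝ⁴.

λ = -13/2

The vectors are dependent exactly when the determinant of the matrix with rows v₁, v₂, v₃, v₄ vanishes.
The determinant works out to -300*λ - 1950.
This vanishes exactly when λ = -13/2.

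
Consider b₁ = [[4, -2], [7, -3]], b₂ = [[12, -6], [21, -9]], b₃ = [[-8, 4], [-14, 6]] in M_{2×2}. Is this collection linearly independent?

Take coordinates with respect to the standard basis {E₁₁, E₁₂, E₂₁, E₂₂}.
Place the vectors as rows of a 3×4 matrix and reduce to echelon form.
The reduction yields 1 nonzero row, so the rank is 1.
Since rank 1 < 3, the set is linearly dependent.

linearly dependent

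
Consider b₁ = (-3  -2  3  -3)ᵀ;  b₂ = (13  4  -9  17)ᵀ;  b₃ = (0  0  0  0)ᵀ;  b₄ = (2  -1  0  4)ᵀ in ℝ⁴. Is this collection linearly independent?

One of the vectors is the zero vector, so the set is linearly dependent.

linearly dependent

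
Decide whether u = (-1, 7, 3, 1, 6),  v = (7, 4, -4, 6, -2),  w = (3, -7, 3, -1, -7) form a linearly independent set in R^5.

Place the vectors as rows of a 3×5 matrix and reduce to echelon form.
The reduction yields 3 nonzero rows, so the rank is 3.
Since rank = 3 (the number of vectors), the set is linearly independent.

linearly independent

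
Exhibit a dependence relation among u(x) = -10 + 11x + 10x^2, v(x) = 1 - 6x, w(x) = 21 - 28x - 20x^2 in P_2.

Pass to coordinate vectors relative to the basis {1, x, x^2}.
Write the vectors as columns of a matrix and find a nonzero vector in its null space.
A generator of the null space is (2, -1, 1).

2u - v + w = 0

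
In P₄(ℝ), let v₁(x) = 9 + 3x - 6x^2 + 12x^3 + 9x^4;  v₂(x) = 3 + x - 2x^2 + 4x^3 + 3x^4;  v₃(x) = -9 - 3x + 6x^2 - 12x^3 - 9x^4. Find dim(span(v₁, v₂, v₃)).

Represent each element by its coordinate vector in ℝ⁵.
Form the matrix with v₁, v₂, v₃ as columns and reduce.
Exactly 1 pivot survives; hence the rank is 1.

dim = 1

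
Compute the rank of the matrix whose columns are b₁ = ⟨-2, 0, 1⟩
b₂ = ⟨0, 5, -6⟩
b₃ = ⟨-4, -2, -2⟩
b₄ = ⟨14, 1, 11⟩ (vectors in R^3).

Put the 3×4 matrix [b₁|b₂|b₃|b₄] into echelon form.
The echelon form has 3 nonzero rows, so the rank is 3.
(With 4 elements in a 3-dimensional space the rank is at most 3.)

3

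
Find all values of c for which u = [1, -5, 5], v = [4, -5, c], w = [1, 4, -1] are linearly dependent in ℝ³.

c = 10

The vectors are dependent exactly when the determinant of the matrix with rows u, v, w vanishes.
Expanding, det = 90 - 9*c.
This vanishes exactly when c = 10.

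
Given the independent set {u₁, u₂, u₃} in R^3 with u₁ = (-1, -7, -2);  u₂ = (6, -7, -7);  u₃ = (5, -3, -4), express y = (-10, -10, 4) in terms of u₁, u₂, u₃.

Set up the augmented matrix [u₁ | u₂ | u₃ | y] and row-reduce.
Row-reducing the augmented matrix gives the unique coefficients (c₁, c₂, c₃) = (3, -2, 1).

y = 3u₁ - 2u₂ + u₃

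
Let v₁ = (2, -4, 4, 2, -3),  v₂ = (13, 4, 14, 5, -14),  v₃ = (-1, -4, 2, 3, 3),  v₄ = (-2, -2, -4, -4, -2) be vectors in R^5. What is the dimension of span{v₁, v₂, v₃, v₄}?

dim = 3

Form the matrix with v₁, v₂, v₃, v₄ as columns and reduce.
Exactly 3 pivots survive; hence the rank is 3.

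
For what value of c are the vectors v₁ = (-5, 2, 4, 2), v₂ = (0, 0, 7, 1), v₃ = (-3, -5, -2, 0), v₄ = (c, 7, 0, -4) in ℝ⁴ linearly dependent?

The vectors are dependent exactly when the determinant of the matrix with rows v₁, v₂, v₃, v₄ vanishes.
Expanding, det = 1008 - 54*c.
Setting this to zero gives c = 56/3.

c = 56/3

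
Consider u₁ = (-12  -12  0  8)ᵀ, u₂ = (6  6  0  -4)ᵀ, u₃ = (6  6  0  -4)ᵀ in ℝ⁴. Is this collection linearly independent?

One vector is a scalar multiple of another, so the set is dependent.

linearly dependent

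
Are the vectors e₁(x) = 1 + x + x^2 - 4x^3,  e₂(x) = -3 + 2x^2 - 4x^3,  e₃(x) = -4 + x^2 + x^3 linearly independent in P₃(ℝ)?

Write each element as a coordinate vector in ℝ⁴ using {1, x, …, x^3}.
Row-reduce the matrix whose columns are e₁, e₂, e₃.
The reduction yields 3 nonzero rows, so the rank is 3.
Since rank = 3 (the number of vectors), the set is linearly independent.

linearly independent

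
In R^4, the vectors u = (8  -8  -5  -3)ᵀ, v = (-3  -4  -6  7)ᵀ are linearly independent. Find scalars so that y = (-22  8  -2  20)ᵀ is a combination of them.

Solve the system with u, v as columns and y as the right-hand side.
The system has the unique solution (c₁, c₂) = (-2, 2).

y = -2u + 2v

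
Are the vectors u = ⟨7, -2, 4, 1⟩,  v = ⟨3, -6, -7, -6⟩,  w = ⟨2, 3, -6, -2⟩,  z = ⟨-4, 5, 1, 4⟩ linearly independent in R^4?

linearly independent

Row-reduce the matrix whose columns are u, v, w, z.
The reduction yields 4 nonzero rows, so the rank is 4.
Since rank = 4 (the number of vectors), the set is linearly independent.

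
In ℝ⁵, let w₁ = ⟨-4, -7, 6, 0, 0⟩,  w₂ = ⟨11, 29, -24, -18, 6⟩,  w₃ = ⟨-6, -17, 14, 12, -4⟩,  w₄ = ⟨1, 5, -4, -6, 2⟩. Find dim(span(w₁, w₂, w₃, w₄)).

Form the matrix with w₁, w₂, w₃, w₄ as columns and reduce.
There are 2 pivot columns, so rank = 2.

2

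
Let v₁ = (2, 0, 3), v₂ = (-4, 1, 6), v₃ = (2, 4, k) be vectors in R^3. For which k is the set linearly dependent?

k = 51

Place the vectors as rows of a 3×3 matrix; dependence ⇔ determinant zero.
Expanding, det = 2*k - 102.
Setting this to zero gives k = 51.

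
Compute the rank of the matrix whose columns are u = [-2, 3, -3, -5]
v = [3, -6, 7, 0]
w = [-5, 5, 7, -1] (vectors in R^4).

Row-reduce the 3×4 matrix with these as rows.
There are 3 pivot columns, so rank = 3.

rank 3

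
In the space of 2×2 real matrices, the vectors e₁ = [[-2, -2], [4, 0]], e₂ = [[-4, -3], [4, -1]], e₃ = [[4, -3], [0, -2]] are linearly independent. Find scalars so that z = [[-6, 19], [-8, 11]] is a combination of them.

Identify each element with its coordinate vector in ℝ⁴ via {E₁₁, E₁₂, E₂₁, E₂₂}.
Solve the system with e₁, e₂, e₃ as columns and z as the right-hand side.
Row-reducing the augmented matrix gives the unique coefficients (a₁, a₂, a₃) = (1, -3, -4).

z = e₁ - 3e₂ - 4e₃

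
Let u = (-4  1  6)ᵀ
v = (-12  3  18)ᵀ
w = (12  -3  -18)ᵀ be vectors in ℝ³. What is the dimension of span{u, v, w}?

dim = 1

Put the 3×3 matrix [u|v|w] into echelon form.
Reduction leaves 1 leading entry, giving rank 1.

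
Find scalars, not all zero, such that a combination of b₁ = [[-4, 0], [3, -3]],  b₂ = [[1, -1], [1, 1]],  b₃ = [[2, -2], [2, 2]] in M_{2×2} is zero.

2b₂ - b₃ = 0

Pass to coordinate vectors relative to the basis {E₁₁, E₁₂, E₂₁, E₂₂}.
Write the vectors as columns of a matrix and find a nonzero vector in its null space.
One solution (up to scaling) is (0, 2, -1).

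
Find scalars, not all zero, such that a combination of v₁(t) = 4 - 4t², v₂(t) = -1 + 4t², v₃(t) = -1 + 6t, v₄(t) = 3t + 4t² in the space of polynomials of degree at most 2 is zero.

v₁ + 3v₂ + v₃ - 2v₄ = 0

Write each element as a vector in ℝ³ using {1, t, t²}.
Solve the homogeneous system with v₁, v₂, v₃, v₄ as columns by row-reducing the coefficient matrix.
A generator of the null space is (1, 3, 1, -2).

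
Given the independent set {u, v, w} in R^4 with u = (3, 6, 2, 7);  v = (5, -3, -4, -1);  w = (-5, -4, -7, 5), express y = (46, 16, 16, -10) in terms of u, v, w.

y = 2u + 4v - 4w

Write y = α₁u + … + α₃w and equate components.
Row-reducing the augmented matrix gives the unique coefficients (α₁, α₂, α₃) = (2, 4, -4).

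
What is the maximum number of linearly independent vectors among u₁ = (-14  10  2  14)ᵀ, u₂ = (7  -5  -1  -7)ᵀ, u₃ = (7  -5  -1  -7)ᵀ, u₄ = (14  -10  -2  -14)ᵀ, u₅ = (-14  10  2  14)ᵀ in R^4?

Row-reduce the 5×4 matrix with these as rows.
The echelon form has 1 nonzero row, so the rank is 1.
(With 5 elements in a 4-dimensional space the rank is at most 4.)

1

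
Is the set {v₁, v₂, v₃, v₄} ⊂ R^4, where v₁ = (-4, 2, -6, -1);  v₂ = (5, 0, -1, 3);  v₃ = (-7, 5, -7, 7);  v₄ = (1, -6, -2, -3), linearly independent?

linearly independent

Form the 4×4 matrix with these as columns; its determinant is -1761.
A nonzero determinant means the columns are linearly independent.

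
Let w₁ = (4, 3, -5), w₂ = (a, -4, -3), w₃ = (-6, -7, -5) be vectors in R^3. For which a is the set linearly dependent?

a = -17/5

Place the vectors as rows of a 3×3 matrix; dependence ⇔ determinant zero.
Expanding, det = 50*a + 170.
Setting this to zero gives a = -17/5.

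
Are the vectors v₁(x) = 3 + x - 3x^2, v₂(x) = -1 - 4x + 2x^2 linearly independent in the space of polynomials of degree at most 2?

linearly independent

Take coordinates with respect to the standard basis {1, x, x^2}.
Row-reduce the matrix whose columns are v₁, v₂.
The reduction yields 2 nonzero rows, so the rank is 2.
Since rank = 2 (the number of vectors), the set is linearly independent.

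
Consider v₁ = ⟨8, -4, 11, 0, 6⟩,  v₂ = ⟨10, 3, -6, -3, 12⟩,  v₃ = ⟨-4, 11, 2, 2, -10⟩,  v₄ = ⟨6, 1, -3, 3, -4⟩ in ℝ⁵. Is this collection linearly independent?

Row-reduce the matrix whose columns are v₁, v₂, v₃, v₄.
The reduction yields 4 nonzero rows, so the rank is 4.
Since rank = 4 (the number of vectors), the set is linearly independent.

linearly independent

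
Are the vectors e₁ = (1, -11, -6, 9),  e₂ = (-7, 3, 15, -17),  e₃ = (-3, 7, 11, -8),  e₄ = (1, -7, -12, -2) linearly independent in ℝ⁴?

Form the 4×4 matrix with these as columns; its determinant is 0.
A zero determinant means the columns are linearly dependent.

linearly dependent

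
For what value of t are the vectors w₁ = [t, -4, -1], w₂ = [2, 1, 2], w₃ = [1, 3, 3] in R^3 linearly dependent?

Place the vectors as rows of a 3×3 matrix; dependence ⇔ determinant zero.
Expanding, det = 11 - 3*t.
Setting this to zero gives t = 11/3.

t = 11/3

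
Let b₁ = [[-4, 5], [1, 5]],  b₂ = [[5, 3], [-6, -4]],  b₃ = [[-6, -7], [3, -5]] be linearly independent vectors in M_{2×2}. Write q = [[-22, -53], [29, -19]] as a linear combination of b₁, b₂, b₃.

Take coordinate vectors relative to {E₁₁, E₁₂, E₂₁, E₂₂}.
Solve the system with b₁, b₂, b₃ as columns and q as the right-hand side.
Row-reducing the augmented matrix gives the unique coefficients (α₁, α₂, α₃) = (-4, -4, 3).

q = -4b₁ - 4b₂ + 3b₃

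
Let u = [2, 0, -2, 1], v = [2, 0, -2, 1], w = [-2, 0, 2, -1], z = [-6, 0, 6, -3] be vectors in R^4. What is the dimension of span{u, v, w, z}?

dim = 1

Apply Gaussian elimination to the matrix whose rows are u, v, w, z.
There is 1 pivot column, so rank = 1.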